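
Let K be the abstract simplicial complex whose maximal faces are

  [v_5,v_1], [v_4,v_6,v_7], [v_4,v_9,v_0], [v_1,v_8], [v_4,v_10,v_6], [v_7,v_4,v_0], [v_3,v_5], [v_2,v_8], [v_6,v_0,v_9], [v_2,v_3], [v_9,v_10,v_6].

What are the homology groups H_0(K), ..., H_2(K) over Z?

H_0 ≅ Z^2,  H_1 ≅ Z^2,  H_2 = 0.

K has 11 vertices, 17 edges, 6 triangles.
rank ∂_0 = 0, rank ∂_1 = 9 ⇒ b_0 = 11 − 0 − 9 = 2; all invariant factors of ∂_1 are 1 so no torsion. So H_0 = Z^2.
rank ∂_1 = 9, rank ∂_2 = 6 ⇒ b_1 = 17 − 9 − 6 = 2; all invariant factors of ∂_2 are 1 so no torsion. So H_1 = Z^2.
rank ∂_2 = 6, rank ∂_3 = 0 ⇒ b_2 = 6 − 6 − 0 = 0. So H_2 = 0.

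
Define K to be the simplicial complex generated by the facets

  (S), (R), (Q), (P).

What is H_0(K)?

H_0 = Z^4.

Take the total order P < Q < R < S on the vertex set. Then K (dimension 0) consists of the simplices:

  0-simplices (4): P, Q, R, S

giving chain groups C_0 ≅ Z^4.

Reading off H_k = ker ∂_k / im ∂_{k+1}:

  H_0: rank C_0 − rank ∂_1 = 4 − 0 = 4, and there is no ∂_1, so H_0 = Z^4.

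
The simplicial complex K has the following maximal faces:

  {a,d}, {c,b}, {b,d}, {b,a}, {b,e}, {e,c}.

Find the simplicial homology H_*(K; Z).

H_0 ≅ Z,  H_1 ≅ Z^2.

K has 5 vertices, 6 edges.
rank ∂_0 = 0, rank ∂_1 = 4 ⇒ b_0 = 5 − 0 − 4 = 1; all invariant factors of ∂_1 are 1 so no torsion. So H_0 = Z.
rank ∂_1 = 4, rank ∂_2 = 0 ⇒ b_1 = 6 − 4 − 0 = 2. So H_1 = Z^2.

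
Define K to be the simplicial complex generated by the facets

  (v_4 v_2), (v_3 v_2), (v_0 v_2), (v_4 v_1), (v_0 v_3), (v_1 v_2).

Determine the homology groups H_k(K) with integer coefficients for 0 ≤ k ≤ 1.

Fix the vertex order v_0 < v_1 < v_2 < v_3 < v_4 and write every simplex with vertices in increasing order. Then dim K = 1 and the simplices of K are:

  0-simplices (5): [v_0], [v_1], [v_2], [v_3], [v_4]
  1-simplices (6): [v_0,v_2], [v_0,v_3], [v_1,v_2], [v_1,v_4], [v_2,v_3], [v_2,v_4]

Hence C_0 ≅ Z^5, C_1 ≅ Z^6.

The boundary map ∂_1: C_1 → C_0 is given by ∂[p,q] = [q] − [p]. For instance
  ∂[v_1,v_2] = [v_2] − [v_1].
As a 5×6 matrix over Z this has rank 4, with invariant factors (1,1,1,1).

Reading off H_k = ker ∂_k / im ∂_{k+1}:

  H_0: rank C_0 − rank ∂_1 = 5 − 4 = 1, and the invariant factors of ∂_1 are all 1, so H_0 ≅ Z.
  H_1: rank ker ∂_1 − rank ∂_2 = (6 − 4) − 0 = 2, and there is no ∂_2, so H_1 ≅ Z^2.

As a check, the Euler characteristic is 5 − 6 = -1, which agrees with 1 − 2 = -1.

H_0 ≅ Z,  H_1 ≅ Z^2.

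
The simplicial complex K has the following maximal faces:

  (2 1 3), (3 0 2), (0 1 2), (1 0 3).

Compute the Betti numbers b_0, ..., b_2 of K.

Order the vertices as 0 < 1 < 2 < 3. Listing each simplex with vertices in this order, K has dimension 2 with simplices:

  0-simplices (4): [0], [1], [2], [3]
  1-simplices (6): [0,1], [0,2], [0,3], [1,2], [1,3], [2,3]
  2-simplices (4): [0,1,2], [0,1,3], [0,2,3], [1,2,3]

giving chain groups C_0 ≅ Z^4, C_1 ≅ Z^6, C_2 ≅ Z^4.

The boundary map ∂_1: C_1 → C_0 is given by ∂[p,q] = [q] − [p]. For instance
  ∂[0,3] = [3] − [0].
As a 4×6 matrix over Z this has rank 3, with invariant factors (1,1,1).

The boundary map ∂_2: C_2 → C_1 maps a triangle to the signed sum of its edges. For instance
  ∂[1,2,3] = [2,3] − [1,3] + [1,2],
  ∂[0,2,3] = [2,3] − [0,3] + [0,2].
The 6×4 boundary matrix has rank 3 and Smith normal form diag(1,1,1).

From H_k ≅ ker(∂_k) / im(∂_{k+1}) we obtain:

  H_0: rank C_0 − rank ∂_1 = 4 − 3 = 1, and the invariant factors of ∂_1 are all 1, so H_0 = Z.
  H_1: rank ker ∂_1 − rank ∂_2 = (6 − 3) − 3 = 0, and the invariant factors of ∂_2 are all 1, so H_1 = 0.
  H_2: rank ker ∂_2 − rank ∂_3 = (4 − 3) − 0 = 1, and there is no ∂_3, so H_2 = Z.

Hence the Betti numbers are b_0 = 1, b_1 = 0, b_2 = 1.

b_0 = 1, b_1 = 0, b_2 = 1.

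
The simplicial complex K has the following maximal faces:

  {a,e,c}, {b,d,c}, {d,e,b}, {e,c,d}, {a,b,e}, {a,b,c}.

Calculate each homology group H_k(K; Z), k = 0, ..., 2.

H_0 = Z,  H_1 = 0,  H_2 = Z.

We work with the vertex ordering a < b < c < d < e. The simplices of K, each written with vertices in increasing order, are:

  0-simplices (5): a, b, c, d, e
  1-simplices (9): ab, ac, ae, bc, bd, be, cd, ce, de
  2-simplices (6): abc, abe, ace, bcd, bde, cde

giving chain groups C_0 ≅ Z^5, C_1 ≅ Z^9, C_2 ≅ Z^6.

The boundary map ∂_1: C_1 → C_0 sends each edge [p,q] (with p < q) to q − p. For instance
  ∂ce = e − c.
As a 5×9 matrix over Z this has rank 4, with invariant factors (1,1,1,1).

Boundary ∂_2: C_2 → C_1 maps a triangle to the signed sum of its edges. For instance
  ∂bde = de − be + bd,
  ∂abc = bc − ac + ab.
This gives a 9×6 integer matrix of rank 5; reducing to Smith normal form yields diagonal entries (1,1,1,1,1).

Now H_k = ker ∂_k / im ∂_{k+1}, so:

  H_0: rank C_0 − rank ∂_1 = 5 − 4 = 1, and the invariant factors of ∂_1 are all 1, so H_0 ≅ Z.
  H_1: rank ker ∂_1 − rank ∂_2 = (9 − 4) − 5 = 0, and the invariant factors of ∂_2 are all 1, so H_1 ≅ 0.
  H_2: rank ker ∂_2 − rank ∂_3 = (6 − 5) − 0 = 1, and there is no ∂_3, so H_2 ≅ Z.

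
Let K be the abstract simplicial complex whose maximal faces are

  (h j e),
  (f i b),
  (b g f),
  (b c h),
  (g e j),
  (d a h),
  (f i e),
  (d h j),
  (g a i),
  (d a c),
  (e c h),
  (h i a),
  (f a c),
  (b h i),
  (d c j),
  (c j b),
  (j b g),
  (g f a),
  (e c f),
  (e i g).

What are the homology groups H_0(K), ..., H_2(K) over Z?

Fix the vertex order a < b < c < d < e < f < g < h < i < j and write every simplex with vertices in increasing order. Then dim K = 2 and the simplices of K are:

  0-simplices (10): a, b, c, d, e, f, g, h, i, j
  1-simplices (30): ac, ad, af, ag, ah, ai, bc, bf, bg, bh, bi, bj, cd, ce, cf, ch, cj, dh, dj, ef, eg, eh, ei, ej, fg, fi, gi, gj, hi, hj
  2-simplices (20): acd, acf, adh, afg, agi, ahi, bch, bcj, bfg, bfi, bgj, bhi, cdj, cef, ceh, dhj, efi, egi, egj, ehj

Hence C_0 ≅ Z^10, C_1 ≅ Z^30, C_2 ≅ Z^20.

∂_1: C_1 → C_0 is given by ∂[p,q] = [q] − [p]. For instance
  ∂ei = i − e.
The 10×30 boundary matrix has rank 9 and Smith normal form diag(1,1,1,1,1,1,1,1,1).

The boundary map ∂_2: C_2 → C_1 sends each 2-simplex [p,q,r] to [q,r] − [p,r] + [p,q]. For instance
  ∂afg = fg − ag + af,
  ∂bcj = cj − bj + bc.
This gives a 30×20 integer matrix of rank 20; reducing to Smith normal form yields diagonal entries (1,1,1,1,1,1,1,1,1,1,1,1,1,1,1,1,1,1,1,2).

Reading off H_k = ker ∂_k / im ∂_{k+1}:

  H_0: rank C_0 − rank ∂_1 = 10 − 9 = 1, and the invariant factors of ∂_1 are all 1, so H_0 = Z.
  H_1: rank ker ∂_1 − rank ∂_2 = (30 − 9) − 20 = 1, and ∂_2 has invariant factor 2 > 1, so H_1 = Z ⊕ Z/2Z.
  H_2: rank ker ∂_2 − rank ∂_3 = (20 − 20) − 0 = 0, and there is no ∂_3, so H_2 = 0.

As a check, the Euler characteristic is 10 − 30 + 20 = 0, which agrees with 1 − 1 + 0 = 0.

H_0 ≅ Z,  H_1 ≅ Z ⊕ Z/2Z,  H_2 = 0.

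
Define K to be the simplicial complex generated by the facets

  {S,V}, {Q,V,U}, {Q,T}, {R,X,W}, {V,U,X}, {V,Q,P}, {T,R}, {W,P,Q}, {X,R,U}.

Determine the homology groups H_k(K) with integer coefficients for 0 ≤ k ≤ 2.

H_0 = Z,  H_1 = Z^2,  H_2 = 0.

Fix the vertex order P < Q < R < S < T < U < V < W < X and write every simplex with vertices in increasing order. Then dim K = 2 and the simplices of K are:

  0-simplices (9): P, Q, R, S, T, U, V, W, X
  1-simplices (16): PQ, PV, PW, QT, QU, QV, QW, RT, RU, RW, RX, SV, UV, UX, VX, WX
  2-simplices (6): PQV, PQW, QUV, RUX, RWX, UVX

giving chain groups C_0 ≅ Z^9, C_1 ≅ Z^16, C_2 ≅ Z^6.

The boundary map ∂_1: C_1 → C_0 is given by ∂[p,q] = [q] − [p]. For instance
  ∂QW = W − Q.
As a 9×16 matrix over Z this has rank 8, with invariant factors (1,1,1,1,1,1,1,1).

The boundary map ∂_2: C_2 → C_1 maps a triangle to the signed sum of its edges. For instance
  ∂RWX = WX − RX + RW,
  ∂PQW = QW − PW + PQ.
As a 16×6 matrix over Z this has rank 6, with invariant factors (1,1,1,1,1,1).

Now H_k = ker ∂_k / im ∂_{k+1}, so:

  H_0: rank C_0 − rank ∂_1 = 9 − 8 = 1, and the invariant factors of ∂_1 are all 1, so H_0 ≅ Z.
  H_1: rank ker ∂_1 − rank ∂_2 = (16 − 8) − 6 = 2, and the invariant factors of ∂_2 are all 1, so H_1 ≅ Z^2.
  H_2: rank ker ∂_2 − rank ∂_3 = (6 − 6) − 0 = 0, and there is no ∂_3, so H_2 ≅ 0.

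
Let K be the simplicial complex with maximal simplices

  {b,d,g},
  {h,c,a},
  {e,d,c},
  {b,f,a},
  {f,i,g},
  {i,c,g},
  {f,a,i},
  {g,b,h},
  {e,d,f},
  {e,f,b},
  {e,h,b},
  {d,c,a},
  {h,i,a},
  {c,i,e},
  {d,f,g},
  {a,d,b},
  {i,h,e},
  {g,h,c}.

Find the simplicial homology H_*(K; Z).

Order the vertices as a < b < c < d < e < f < g < h < i. Listing each simplex with vertices in this order, K has dimension 2 with simplices:

  0-simplices (9): a, b, c, d, e, f, g, h, i
  1-simplices (27): ab, ac, ad, af, ah, ai, bd, be, bf, bg, bh, cd, ce, cg, ch, ci, de, df, dg, ef, eh, ei, fg, fi, gh, gi, hi
  2-simplices (18): abd, abf, acd, ach, afi, ahi, bdg, bef, beh, bgh, cde, cei, cgh, cgi, def, dfg, ehi, fgi

so the chain groups are C_0 ≅ Z^9, C_1 ≅ Z^27, C_2 ≅ Z^18.

The boundary map ∂_1: C_1 → C_0 maps an edge to its endpoints' difference, ∂[p,q] = q − p.
The 9×27 boundary matrix has rank 8 and Smith normal form diag(1,1,1,1,1,1,1,1).

∂_2: C_2 → C_1 maps a triangle to the signed sum of its edges. For instance
  ∂afi = fi − ai + af,
  ∂ach = ch − ah + ac.
This gives a 27×18 integer matrix of rank 18; reducing to Smith normal form yields diagonal entries (1,1,1,1,1,1,1,1,1,1,1,1,1,1,1,1,1,2).

From H_k ≅ ker(∂_k) / im(∂_{k+1}) we obtain:

  H_0: rank C_0 − rank ∂_1 = 9 − 8 = 1, and the invariant factors of ∂_1 are all 1, so H_0 ≅ Z.
  H_1: rank ker ∂_1 − rank ∂_2 = (27 − 8) − 18 = 1, and ∂_2 has invariant factor 2 > 1, so H_1 ≅ Z × Z/2.
  H_2: rank ker ∂_2 − rank ∂_3 = (18 − 18) − 0 = 0, and there is no ∂_3, so H_2 ≅ 0.

(K is a triangulation of the Klein bottle.)

H_0 ≅ Z,  H_1 ≅ Z × Z/2,  H_2 = 0.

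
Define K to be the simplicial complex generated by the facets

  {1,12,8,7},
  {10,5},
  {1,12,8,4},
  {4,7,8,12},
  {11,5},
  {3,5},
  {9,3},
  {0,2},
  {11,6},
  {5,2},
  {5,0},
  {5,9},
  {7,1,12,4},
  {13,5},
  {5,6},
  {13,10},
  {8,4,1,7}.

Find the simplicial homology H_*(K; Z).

Fix the vertex order 0 < 1 < 2 < 3 < 4 < 5 < 6 < 7 < 8 < 9 < 10 < 11 < 12 < 13 and write every simplex with vertices in increasing order. Then dim K = 3 and the simplices of K are:

  0-simplices (14): [0], [1], [2], [3], [4], [5], [6], [7], [8], [9], [10], [11], [12], [13]
  1-simplices (22): (22 of them)
  2-simplices (10): [1,4,7], [1,4,8], [1,4,12], [1,7,8], [1,7,12], [1,8,12], [4,7,8], [4,7,12], [4,8,12], [7,8,12]
  3-simplices (5): [1,4,7,8], [1,4,7,12], [1,4,8,12], [1,7,8,12], [4,7,8,12]

Hence C_0 ≅ Z^14, C_1 ≅ Z^22, C_2 ≅ Z^10, C_3 ≅ Z^5.

The boundary map ∂_1: C_1 → C_0 maps an edge to its endpoints' difference, ∂[p,q] = q − p. For instance
  ∂[5,13] = [13] − [5].
The 14×22 boundary matrix has rank 12 and Smith normal form diag(1,1,1,1,1,1,1,1,1,1,1,1).

∂_2: C_2 → C_1 maps a triangle to the signed sum of its edges. For instance
  ∂[1,4,12] = [4,12] − [1,12] + [1,4],
  ∂[1,7,12] = [7,12] − [1,12] + [1,7].
The 22×10 boundary matrix has rank 6 and Smith normal form diag(1,1,1,1,1,1).

∂_3: C_3 → C_2 sends each 3-simplex σ to the alternating sum Σ_i (−1)^i (σ with its i-th vertex removed). For instance
  ∂[1,4,7,8] = [4,7,8] − [1,7,8] + [1,4,8] − [1,4,7],
  ∂[1,4,8,12] = [4,8,12] − [1,8,12] + [1,4,12] − [1,4,8].
This gives a 10×5 integer matrix of rank 4; reducing to Smith normal form yields diagonal entries (1,1,1,1).

From H_k ≅ ker(∂_k) / im(∂_{k+1}) we obtain:

  H_0: rank C_0 − rank ∂_1 = 14 − 12 = 2, and the invariant factors of ∂_1 are all 1, so H_0 = Z^2.
  H_1: rank ker ∂_1 − rank ∂_2 = (22 − 12) − 6 = 4, and the invariant factors of ∂_2 are all 1, so H_1 = Z^4.
  H_2: rank ker ∂_2 − rank ∂_3 = (10 − 6) − 4 = 0, and the invariant factors of ∂_3 are all 1, so H_2 = 0.
  H_3: rank ker ∂_3 − rank ∂_4 = (5 − 4) − 0 = 1, and there is no ∂_4, so H_3 = Z.

(K is a triangulation of the disjoint union of the 3-sphere S^3 and a wedge of 4 circles.)

H_0 ≅ Z^2,  H_1 ≅ Z^4,  H_2 = 0,  H_3 ≅ Z.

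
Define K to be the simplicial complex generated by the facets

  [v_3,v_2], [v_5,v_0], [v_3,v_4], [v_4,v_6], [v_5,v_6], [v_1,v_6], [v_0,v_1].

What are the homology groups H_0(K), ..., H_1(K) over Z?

Fix the vertex order v_0 < v_1 < v_2 < v_3 < v_4 < v_5 < v_6 and write every simplex with vertices in increasing order. Then dim K = 1 and the simplices of K are:

  0-simplices (7): [v_0], [v_1], [v_2], [v_3], [v_4], [v_5], [v_6]
  1-simplices (7): [v_0,v_1], [v_0,v_5], [v_1,v_6], [v_2,v_3], [v_3,v_4], [v_4,v_6], [v_5,v_6]

Hence C_0 ≅ Z^7, C_1 ≅ Z^7.

The boundary map ∂_1: C_1 → C_0 is given by ∂[p,q] = [q] − [p]. For instance
  ∂[v_0,v_1] = [v_1] − [v_0].
The resulting 7×7 matrix has rank 6, and its Smith normal form has invariant factors (1,1,1,1,1,1).

From H_k ≅ ker(∂_k) / im(∂_{k+1}) we obtain:

  H_0: rank C_0 − rank ∂_1 = 7 − 6 = 1, and the invariant factors of ∂_1 are all 1, so H_0 ≅ Z.
  H_1: rank ker ∂_1 − rank ∂_2 = (7 − 6) − 0 = 1, and there is no ∂_2, so H_1 ≅ Z.

As a check, the Euler characteristic is 7 − 7 = 0, which agrees with 1 − 1 = 0.

H_0 = Z,  H_1 = Z.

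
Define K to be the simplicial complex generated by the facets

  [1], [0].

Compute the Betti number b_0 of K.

We work with the vertex ordering 0 < 1. The simplices of K, each written with vertices in increasing order, are:

  0-simplices (2): [0], [1]

Hence C_0 ≅ Z^2.

From H_k ≅ ker(∂_k) / im(∂_{k+1}) we obtain:

  H_0: rank C_0 − rank ∂_1 = 2 − 0 = 2, and there is no ∂_1, so H_0 ≅ Z^2.

(K is a triangulation of a set of 2 points.)

Hence the Betti numbers are b_0 = 2.

b_0 = 2.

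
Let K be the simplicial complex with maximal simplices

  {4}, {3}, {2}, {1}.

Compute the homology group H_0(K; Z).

H_0 = Z^4.

K has 4 vertices.
rank ∂_0 = 0, rank ∂_1 = 0 ⇒ b_0 = 4 − 0 − 0 = 4. So H_0 = Z^4.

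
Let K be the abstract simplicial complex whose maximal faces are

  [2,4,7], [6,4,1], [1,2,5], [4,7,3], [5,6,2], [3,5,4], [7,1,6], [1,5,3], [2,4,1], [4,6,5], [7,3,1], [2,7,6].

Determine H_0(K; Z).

H_0 = Z.

Order the vertices as 1 < 2 < 3 < 4 < 5 < 6 < 7. Listing each simplex with vertices in this order, K has dimension 2 with simplices:

  0-simplices (7): [1], [2], [3], [4], [5], [6], [7]
  1-simplices (18): [1,2], [1,3], [1,4], [1,5], [1,6], [1,7], [2,4], [2,5], [2,6], [2,7], [3,4], [3,5], [3,7], [4,5], [4,6], [4,7], [5,6], [6,7]
  2-simplices (12): [1,2,4], [1,2,5], [1,3,5], [1,3,7], [1,4,6], [1,6,7], [2,4,7], [2,5,6], [2,6,7], [3,4,5], [3,4,7], [4,5,6]

giving chain groups C_0 ≅ Z^7, C_1 ≅ Z^18, C_2 ≅ Z^12.

The boundary map ∂_1: C_1 → C_0 sends each edge [p,q] (with p < q) to q − p.
As a 7×18 matrix over Z this has rank 6, with invariant factors (1,1,1,1,1,1).

Boundary ∂_2: C_2 → C_1 acts by ∂[p,q,r] = [q,r] − [p,r] + [p,q]. For instance
  ∂[1,3,5] = [3,5] − [1,5] + [1,3],
  ∂[1,2,4] = [2,4] − [1,4] + [1,2].
The resulting 18×12 matrix has rank 12, and its Smith normal form has invariant factors (1,1,1,1,1,1,1,1,1,1,1,2).

Now H_k = ker ∂_k / im ∂_{k+1}, so:

  H_0: rank C_0 − rank ∂_1 = 7 − 6 = 1, and the invariant factors of ∂_1 are all 1, so H_0 = Z.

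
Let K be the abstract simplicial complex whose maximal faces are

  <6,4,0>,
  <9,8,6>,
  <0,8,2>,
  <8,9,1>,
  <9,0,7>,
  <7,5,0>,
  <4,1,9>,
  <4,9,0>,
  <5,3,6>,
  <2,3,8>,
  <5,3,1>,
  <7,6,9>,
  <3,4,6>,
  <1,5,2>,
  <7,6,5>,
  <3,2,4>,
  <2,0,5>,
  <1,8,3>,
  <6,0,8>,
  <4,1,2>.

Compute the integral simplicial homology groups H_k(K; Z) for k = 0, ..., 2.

Order the vertices as 0 < 1 < 2 < 3 < 4 < 5 < 6 < 7 < 8 < 9. Listing each simplex with vertices in this order, K has dimension 2 with simplices:

  0-simplices (10): [0], [1], [2], [3], [4], [5], [6], [7], [8], [9]
  1-simplices (30): (30 of them)
  2-simplices (20): (20 of them)

so the chain groups are C_0 ≅ Z^10, C_1 ≅ Z^30, C_2 ≅ Z^20.

The boundary map ∂_1: C_1 → C_0 sends each edge [p,q] (with p < q) to q − p. For instance
  ∂[1,4] = [4] − [1].
The 10×30 boundary matrix has rank 9 and Smith normal form diag(1,1,1,1,1,1,1,1,1).

∂_2: C_2 → C_1 sends each 2-simplex [p,q,r] to [q,r] − [p,r] + [p,q]. For instance
  ∂[2,3,4] = [3,4] − [2,4] + [2,3],
  ∂[0,5,7] = [5,7] − [0,7] + [0,5].
As a 30×20 matrix over Z this has rank 20, with invariant factors (1,1,1,1,1,1,1,1,1,1,1,1,1,1,1,1,1,1,1,2).

Reading off H_k = ker ∂_k / im ∂_{k+1}:

  H_0: rank C_0 − rank ∂_1 = 10 − 9 = 1, and the invariant factors of ∂_1 are all 1, so H_0 ≅ Z.
  H_1: rank ker ∂_1 − rank ∂_2 = (30 − 9) − 20 = 1, and ∂_2 has invariant factor 2 > 1, so H_1 ≅ Z ⊕ Z/2.
  H_2: rank ker ∂_2 − rank ∂_3 = (20 − 20) − 0 = 0, and there is no ∂_3, so H_2 ≅ 0.

H_0 = Z,  H_1 = Z ⊕ Z/2,  H_2 = 0.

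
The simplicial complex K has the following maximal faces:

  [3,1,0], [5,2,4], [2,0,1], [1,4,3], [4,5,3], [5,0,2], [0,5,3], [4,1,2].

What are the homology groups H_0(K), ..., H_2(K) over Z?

K has 6 vertices, 12 edges, 8 triangles.
rank ∂_0 = 0, rank ∂_1 = 5 ⇒ b_0 = 6 − 0 − 5 = 1; all invariant factors of ∂_1 are 1 so no torsion. So H_0 = Z.
rank ∂_1 = 5, rank ∂_2 = 7 ⇒ b_1 = 12 − 5 − 7 = 0; all invariant factors of ∂_2 are 1 so no torsion. So H_1 = 0.
rank ∂_2 = 7, rank ∂_3 = 0 ⇒ b_2 = 8 − 7 − 0 = 1. So H_2 = Z.

H_0 ≅ Z,  H_1 = 0,  H_2 ≅ Z.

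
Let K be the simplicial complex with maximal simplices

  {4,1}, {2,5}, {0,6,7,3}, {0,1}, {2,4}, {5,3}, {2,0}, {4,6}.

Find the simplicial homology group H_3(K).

We work with the vertex ordering 0 < 1 < 2 < 3 < 4 < 5 < 6 < 7. The simplices of K, each written with vertices in increasing order, are:

  0-simplices (8): [0], [1], [2], [3], [4], [5], [6], [7]
  1-simplices (13): [0,1], [0,2], [0,3], [0,6], [0,7], [1,4], [2,4], [2,5], [3,5], [3,6], [3,7], [4,6], [6,7]
  2-simplices (4): [0,3,6], [0,3,7], [0,6,7], [3,6,7]
  3-simplices (1): [0,3,6,7]

giving chain groups C_0 ≅ Z^8, C_1 ≅ Z^13, C_2 ≅ Z^4, C_3 ≅ Z^1.

Boundary ∂_1: C_1 → C_0 is given by ∂[p,q] = [q] − [p]. For instance
  ∂[1,4] = [4] − [1].
This gives a 8×13 integer matrix of rank 7; reducing to Smith normal form yields diagonal entries (1,1,1,1,1,1,1).

The boundary map ∂_2: C_2 → C_1 maps a triangle to the signed sum of its edges. For instance
  ∂[3,6,7] = [6,7] − [3,7] + [3,6],
  ∂[0,6,7] = [6,7] − [0,7] + [0,6].
This gives a 13×4 integer matrix of rank 3; reducing to Smith normal form yields diagonal entries (1,1,1).

Boundary ∂_3: C_3 → C_2 sends each 3-simplex σ to the alternating sum Σ_i (−1)^i (σ with its i-th vertex removed). For instance
  ∂[0,3,6,7] = [3,6,7] − [0,6,7] + [0,3,7] − [0,3,6].
The 4×1 boundary matrix has rank 1 and Smith normal form diag(1).

Now H_k = ker ∂_k / im ∂_{k+1}, so:

  H_3: rank ker ∂_3 − rank ∂_4 = (1 − 1) − 0 = 0, and there is no ∂_4, so H_3 = 0.

H_3 ≅ 0.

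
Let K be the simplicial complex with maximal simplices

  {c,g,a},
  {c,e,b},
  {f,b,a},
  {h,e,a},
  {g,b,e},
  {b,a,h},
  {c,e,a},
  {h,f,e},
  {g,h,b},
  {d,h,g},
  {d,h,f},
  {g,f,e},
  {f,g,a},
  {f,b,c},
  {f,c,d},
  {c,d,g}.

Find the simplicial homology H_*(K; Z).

Order the vertices as a < b < c < d < e < f < g < h. Listing each simplex with vertices in this order, K has dimension 2 with simplices:

  0-simplices (8): a, b, c, d, e, f, g, h
  1-simplices (24): ab, ac, ae, af, ag, ah, bc, be, bf, bg, bh, cd, ce, cf, cg, df, dg, dh, ef, eg, eh, fg, fh, gh
  2-simplices (16): abf, abh, ace, acg, aeh, afg, bce, bcf, beg, bgh, cdf, cdg, dfh, dgh, efg, efh

giving chain groups C_0 ≅ Z^8, C_1 ≅ Z^24, C_2 ≅ Z^16.

Boundary ∂_1: C_1 → C_0 is given by ∂[p,q] = [q] − [p]. For instance
  ∂df = f − d.
This gives a 8×24 integer matrix of rank 7; reducing to Smith normal form yields diagonal entries (1,1,1,1,1,1,1).

Boundary ∂_2: C_2 → C_1 sends each 2-simplex [p,q,r] to [q,r] − [p,r] + [p,q]. For instance
  ∂ace = ce − ae + ac,
  ∂bcf = cf − bf + bc.
The 24×16 boundary matrix has rank 15 and Smith normal form diag(1,1,1,1,1,1,1,1,1,1,1,1,1,1,1).

Now H_k = ker ∂_k / im ∂_{k+1}, so:

  H_0: rank C_0 − rank ∂_1 = 8 − 7 = 1, and the invariant factors of ∂_1 are all 1, so H_0 ≅ Z.
  H_1: rank ker ∂_1 − rank ∂_2 = (24 − 7) − 15 = 2, and the invariant factors of ∂_2 are all 1, so H_1 ≅ Z^2.
  H_2: rank ker ∂_2 − rank ∂_3 = (16 − 15) − 0 = 1, and there is no ∂_3, so H_2 ≅ Z.

As a check, the Euler characteristic is 8 − 24 + 16 = 0, which agrees with 1 − 2 + 1 = 0.
(K is a triangulation of the torus T^2.)

H_0 = Z,  H_1 = Z^2,  H_2 = Z.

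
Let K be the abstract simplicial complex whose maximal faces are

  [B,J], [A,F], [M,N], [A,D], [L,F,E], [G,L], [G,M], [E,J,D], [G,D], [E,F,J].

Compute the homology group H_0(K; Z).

K has 10 vertices, 14 edges, 3 triangles.
rank ∂_0 = 0, rank ∂_1 = 9 ⇒ b_0 = 10 − 0 − 9 = 1; all invariant factors of ∂_1 are 1 so no torsion. So H_0 ≅ Z.

H_0 = Z.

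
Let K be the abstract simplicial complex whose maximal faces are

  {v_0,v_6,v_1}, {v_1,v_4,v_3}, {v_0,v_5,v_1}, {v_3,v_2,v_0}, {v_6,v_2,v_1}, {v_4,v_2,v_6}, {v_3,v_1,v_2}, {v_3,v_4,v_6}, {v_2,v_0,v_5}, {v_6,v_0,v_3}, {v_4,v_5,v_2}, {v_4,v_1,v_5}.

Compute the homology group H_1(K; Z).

We work with the vertex ordering v_0 < v_1 < v_2 < v_3 < v_4 < v_5 < v_6. The simplices of K, each written with vertices in increasing order, are:

  0-simplices (7): [v_0], [v_1], [v_2], [v_3], [v_4], [v_5], [v_6]
  1-simplices (18): (18 of them)
  2-simplices (12): (12 of them)

giving chain groups C_0 ≅ Z^7, C_1 ≅ Z^18, C_2 ≅ Z^12.

∂_1: C_1 → C_0 is given by ∂[p,q] = [q] − [p].
The 7×18 boundary matrix has rank 6 and Smith normal form diag(1,1,1,1,1,1).

∂_2: C_2 → C_1 maps a triangle to the signed sum of its edges. For instance
  ∂[v_2,v_4,v_6] = [v_4,v_6] − [v_2,v_6] + [v_2,v_4],
  ∂[v_1,v_4,v_5] = [v_4,v_5] − [v_1,v_5] + [v_1,v_4].
The 18×12 boundary matrix has rank 12 and Smith normal form diag(1,1,1,1,1,1,1,1,1,1,1,2).

Now H_k = ker ∂_k / im ∂_{k+1}, so:

  H_1: rank ker ∂_1 − rank ∂_2 = (18 − 6) − 12 = 0, and ∂_2 has invariant factor 2 > 1, so H_1 ≅ Z/2Z.

H_1 ≅ Z/2Z.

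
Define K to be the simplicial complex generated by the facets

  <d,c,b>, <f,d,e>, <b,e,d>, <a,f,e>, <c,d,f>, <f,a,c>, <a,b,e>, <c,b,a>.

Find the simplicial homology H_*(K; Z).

H_0 ≅ Z,  H_1 = 0,  H_2 ≅ Z.

K has 6 vertices, 12 edges, 8 triangles.
rank ∂_0 = 0, rank ∂_1 = 5 ⇒ b_0 = 6 − 0 − 5 = 1; all invariant factors of ∂_1 are 1 so no torsion. So H_0 ≅ Z.
rank ∂_1 = 5, rank ∂_2 = 7 ⇒ b_1 = 12 − 5 − 7 = 0; all invariant factors of ∂_2 are 1 so no torsion. So H_1 ≅ 0.
rank ∂_2 = 7, rank ∂_3 = 0 ⇒ b_2 = 8 − 7 − 0 = 1. So H_2 ≅ Z.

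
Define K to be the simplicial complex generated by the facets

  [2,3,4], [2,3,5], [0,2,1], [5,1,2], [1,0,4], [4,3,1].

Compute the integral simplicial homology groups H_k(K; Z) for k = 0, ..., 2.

H_0 = Z,  H_1 = Z,  H_2 = 0.

Fix the vertex order 0 < 1 < 2 < 3 < 4 < 5 and write every simplex with vertices in increasing order. Then dim K = 2 and the simplices of K are:

  0-simplices (6): [0], [1], [2], [3], [4], [5]
  1-simplices (12): [0,1], [0,2], [0,4], [1,2], [1,3], [1,4], [1,5], [2,3], [2,4], [2,5], [3,4], [3,5]
  2-simplices (6): [0,1,2], [0,1,4], [1,2,5], [1,3,4], [2,3,4], [2,3,5]

so the chain groups are C_0 ≅ Z^6, C_1 ≅ Z^12, C_2 ≅ Z^6.

Boundary ∂_1: C_1 → C_0 is given by ∂[p,q] = [q] − [p]. For instance
  ∂[1,5] = [5] − [1].
The resulting 6×12 matrix has rank 5, and its Smith normal form has invariant factors (1,1,1,1,1).

The boundary map ∂_2: C_2 → C_1 sends each 2-simplex [p,q,r] to [q,r] − [p,r] + [p,q]. For instance
  ∂[1,2,5] = [2,5] − [1,5] + [1,2],
  ∂[0,1,4] = [1,4] − [0,4] + [0,1].
The 12×6 boundary matrix has rank 6 and Smith normal form diag(1,1,1,1,1,1).

From H_k ≅ ker(∂_k) / im(∂_{k+1}) we obtain:

  H_0: rank C_0 − rank ∂_1 = 6 − 5 = 1, and the invariant factors of ∂_1 are all 1, so H_0 = Z.
  H_1: rank ker ∂_1 − rank ∂_2 = (12 − 5) − 6 = 1, and the invariant factors of ∂_2 are all 1, so H_1 = Z.
  H_2: rank ker ∂_2 − rank ∂_3 = (6 − 6) − 0 = 0, and there is no ∂_3, so H_2 = 0.

As a check, the Euler characteristic is 6 − 12 + 6 = 0, which agrees with 1 − 1 + 0 = 0.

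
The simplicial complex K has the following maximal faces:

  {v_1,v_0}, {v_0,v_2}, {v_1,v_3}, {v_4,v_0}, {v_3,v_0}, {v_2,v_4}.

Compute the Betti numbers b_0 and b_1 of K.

K has 5 vertices, 6 edges.
rank ∂_0 = 0, rank ∂_1 = 4 ⇒ b_0 = 5 − 0 − 4 = 1; all invariant factors of ∂_1 are 1 so no torsion. So H_0 = Z.
rank ∂_1 = 4, rank ∂_2 = 0 ⇒ b_1 = 6 − 4 − 0 = 2. So H_1 = Z^2.

b_0 = 1, b_1 = 2.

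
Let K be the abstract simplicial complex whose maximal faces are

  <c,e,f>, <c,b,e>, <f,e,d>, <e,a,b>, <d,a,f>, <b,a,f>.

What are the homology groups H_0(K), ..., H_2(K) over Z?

H_0 = Z,  H_1 = Z,  H_2 = 0.

Order the vertices as a < b < c < d < e < f. Listing each simplex with vertices in this order, K has dimension 2 with simplices:

  0-simplices (6): a, b, c, d, e, f
  1-simplices (12): ab, ad, ae, af, bc, be, bf, ce, cf, de, df, ef
  2-simplices (6): abe, abf, adf, bce, cef, def

so the chain groups are C_0 ≅ Z^6, C_1 ≅ Z^12, C_2 ≅ Z^6.

The boundary map ∂_1: C_1 → C_0 sends each edge [p,q] (with p < q) to q − p. For instance
  ∂bc = c − b.
This gives a 6×12 integer matrix of rank 5; reducing to Smith normal form yields diagonal entries (1,1,1,1,1).

Boundary ∂_2: C_2 → C_1 acts by ∂[p,q,r] = [q,r] − [p,r] + [p,q]. For instance
  ∂adf = df − af + ad,
  ∂def = ef − df + de.
As a 12×6 matrix over Z this has rank 6, with invariant factors (1,1,1,1,1,1).

From H_k ≅ ker(∂_k) / im(∂_{k+1}) we obtain:

  H_0: rank C_0 − rank ∂_1 = 6 − 5 = 1, and the invariant factors of ∂_1 are all 1, so H_0 ≅ Z.
  H_1: rank ker ∂_1 − rank ∂_2 = (12 − 5) − 6 = 1, and the invariant factors of ∂_2 are all 1, so H_1 ≅ Z.
  H_2: rank ker ∂_2 − rank ∂_3 = (6 − 6) − 0 = 0, and there is no ∂_3, so H_2 ≅ 0.

As a check, the Euler characteristic is 6 − 12 + 6 = 0, which agrees with 1 − 1 + 0 = 0.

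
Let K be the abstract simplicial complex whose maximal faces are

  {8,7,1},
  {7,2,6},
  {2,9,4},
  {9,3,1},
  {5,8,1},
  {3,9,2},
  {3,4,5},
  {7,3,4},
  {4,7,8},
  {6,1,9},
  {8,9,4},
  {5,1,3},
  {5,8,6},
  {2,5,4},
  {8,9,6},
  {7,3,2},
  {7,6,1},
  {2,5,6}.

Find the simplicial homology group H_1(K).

H_1 ≅ Z ⊕ Z/2.

Take the total order 1 < 2 < 3 < 4 < 5 < 6 < 7 < 8 < 9 on the vertex set. Then K (dimension 2) consists of the simplices:

  0-simplices (9): [1], [2], [3], [4], [5], [6], [7], [8], [9]
  1-simplices (27): (27 of them)
  2-simplices (18): [1,3,5], [1,3,9], [1,5,8], [1,6,7], [1,6,9], [1,7,8], [2,3,7], [2,3,9], [2,4,5], [2,4,9], [2,5,6], [2,6,7], [3,4,5], [3,4,7], [4,7,8], [4,8,9], [5,6,8], [6,8,9]

Hence C_0 ≅ Z^9, C_1 ≅ Z^27, C_2 ≅ Z^18.

∂_1: C_1 → C_0 maps an edge to its endpoints' difference, ∂[p,q] = q − p. For instance
  ∂[3,9] = [9] − [3].
As a 9×27 matrix over Z this has rank 8, with invariant factors (1,1,1,1,1,1,1,1).

∂_2: C_2 → C_1 acts by ∂[p,q,r] = [q,r] − [p,r] + [p,q]. For instance
  ∂[4,7,8] = [7,8] − [4,8] + [4,7],
  ∂[2,3,9] = [3,9] − [2,9] + [2,3].
The 27×18 boundary matrix has rank 18 and Smith normal form diag(1,1,1,1,1,1,1,1,1,1,1,1,1,1,1,1,1,2).

Reading off H_k = ker ∂_k / im ∂_{k+1}:

  H_1: rank ker ∂_1 − rank ∂_2 = (27 − 8) − 18 = 1, and ∂_2 has invariant factor 2 > 1, so H_1 = Z ⊕ Z/2.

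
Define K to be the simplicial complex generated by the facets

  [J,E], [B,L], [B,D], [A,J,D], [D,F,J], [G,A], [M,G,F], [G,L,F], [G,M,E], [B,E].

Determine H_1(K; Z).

H_1 = Z^4.

Order the vertices as A < B < D < E < F < G < J < L < M. Listing each simplex with vertices in this order, K has dimension 2 with simplices:

  0-simplices (9): A, B, D, E, F, G, J, L, M
  1-simplices (17): AD, AG, AJ, BD, BE, BL, DF, DJ, EG, EJ, EM, FG, FJ, FL, FM, GL, GM
  2-simplices (5): ADJ, DFJ, EGM, FGL, FGM

giving chain groups C_0 ≅ Z^9, C_1 ≅ Z^17, C_2 ≅ Z^5.

Boundary ∂_1: C_1 → C_0 sends each edge [p,q] (with p < q) to q − p. For instance
  ∂BE = E − B.
The resulting 9×17 matrix has rank 8, and its Smith normal form has invariant factors (1,1,1,1,1,1,1,1).

The boundary map ∂_2: C_2 → C_1 maps a triangle to the signed sum of its edges. For instance
  ∂FGM = GM − FM + FG,
  ∂FGL = GL − FL + FG.
The 17×5 boundary matrix has rank 5 and Smith normal form diag(1,1,1,1,1).

Now H_k = ker ∂_k / im ∂_{k+1}, so:

  H_1: rank ker ∂_1 − rank ∂_2 = (17 − 8) − 5 = 4, and the invariant factors of ∂_2 are all 1, so H_1 = Z^4.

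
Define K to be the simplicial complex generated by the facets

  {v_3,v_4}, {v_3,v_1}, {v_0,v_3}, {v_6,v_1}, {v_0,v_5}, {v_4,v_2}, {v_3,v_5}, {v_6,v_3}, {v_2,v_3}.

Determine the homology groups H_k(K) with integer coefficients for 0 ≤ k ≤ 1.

Order the vertices as v_0 < v_1 < v_2 < v_3 < v_4 < v_5 < v_6. Listing each simplex with vertices in this order, K has dimension 1 with simplices:

  0-simplices (7): [v_0], [v_1], [v_2], [v_3], [v_4], [v_5], [v_6]
  1-simplices (9): [v_0,v_3], [v_0,v_5], [v_1,v_3], [v_1,v_6], [v_2,v_3], [v_2,v_4], [v_3,v_4], [v_3,v_5], [v_3,v_6]

so the chain groups are C_0 ≅ Z^7, C_1 ≅ Z^9.

The boundary map ∂_1: C_1 → C_0 maps an edge to its endpoints' difference, ∂[p,q] = q − p.
This gives a 7×9 integer matrix of rank 6; reducing to Smith normal form yields diagonal entries (1,1,1,1,1,1).

Reading off H_k = ker ∂_k / im ∂_{k+1}:

  H_0: rank C_0 − rank ∂_1 = 7 − 6 = 1, and the invariant factors of ∂_1 are all 1, so H_0 ≅ Z.
  H_1: rank ker ∂_1 − rank ∂_2 = (9 − 6) − 0 = 3, and there is no ∂_2, so H_1 ≅ Z^3.

As a check, the Euler characteristic is 7 − 9 = -2, which agrees with 1 − 3 = -2.

H_0 = Z,  H_1 = Z^3.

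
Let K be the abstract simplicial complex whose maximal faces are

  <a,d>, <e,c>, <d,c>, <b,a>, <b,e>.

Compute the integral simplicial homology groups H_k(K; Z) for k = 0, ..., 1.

K has 5 vertices, 5 edges.
rank ∂_0 = 0, rank ∂_1 = 4 ⇒ b_0 = 5 − 0 − 4 = 1; all invariant factors of ∂_1 are 1 so no torsion. So H_0 ≅ Z.
rank ∂_1 = 4, rank ∂_2 = 0 ⇒ b_1 = 5 − 4 − 0 = 1. So H_1 ≅ Z.

H_0 = Z,  H_1 = Z.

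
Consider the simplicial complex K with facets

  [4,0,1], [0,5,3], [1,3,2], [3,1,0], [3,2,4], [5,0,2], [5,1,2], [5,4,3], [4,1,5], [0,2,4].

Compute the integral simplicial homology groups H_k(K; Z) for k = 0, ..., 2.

H_0 = Z,  H_1 = Z/2Z,  H_2 = 0.

Order the vertices as 0 < 1 < 2 < 3 < 4 < 5. Listing each simplex with vertices in this order, K has dimension 2 with simplices:

  0-simplices (6): [0], [1], [2], [3], [4], [5]
  1-simplices (15): [0,1], [0,2], [0,3], [0,4], [0,5], [1,2], [1,3], [1,4], [1,5], [2,3], [2,4], [2,5], [3,4], [3,5], [4,5]
  2-simplices (10): [0,1,3], [0,1,4], [0,2,4], [0,2,5], [0,3,5], [1,2,3], [1,2,5], [1,4,5], [2,3,4], [3,4,5]

giving chain groups C_0 ≅ Z^6, C_1 ≅ Z^15, C_2 ≅ Z^10.

∂_1: C_1 → C_0 is given by ∂[p,q] = [q] − [p]. For instance
  ∂[2,5] = [5] − [2].
The resulting 6×15 matrix has rank 5, and its Smith normal form has invariant factors (1,1,1,1,1).

Boundary ∂_2: C_2 → C_1 sends each 2-simplex [p,q,r] to [q,r] − [p,r] + [p,q]. For instance
  ∂[2,3,4] = [3,4] − [2,4] + [2,3],
  ∂[0,2,4] = [2,4] − [0,4] + [0,2].
The resulting 15×10 matrix has rank 10, and its Smith normal form has invariant factors (1,1,1,1,1,1,1,1,1,2).

From H_k ≅ ker(∂_k) / im(∂_{k+1}) we obtain:

  H_0: rank C_0 − rank ∂_1 = 6 − 5 = 1, and the invariant factors of ∂_1 are all 1, so H_0 = Z.
  H_1: rank ker ∂_1 − rank ∂_2 = (15 − 5) − 10 = 0, and ∂_2 has invariant factor 2 > 1, so H_1 = Z/2Z.
  H_2: rank ker ∂_2 − rank ∂_3 = (10 − 10) − 0 = 0, and there is no ∂_3, so H_2 = 0.

(K is a triangulation of the real projective plane RP^2.)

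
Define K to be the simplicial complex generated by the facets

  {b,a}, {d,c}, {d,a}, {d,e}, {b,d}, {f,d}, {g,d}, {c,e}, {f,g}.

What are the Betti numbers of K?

b_0 = 1, b_1 = 3.

Take the total order a < b < c < d < e < f < g on the vertex set. Then K (dimension 1) consists of the simplices:

  0-simplices (7): a, b, c, d, e, f, g
  1-simplices (9): ab, ad, bd, cd, ce, de, df, dg, fg

giving chain groups C_0 ≅ Z^7, C_1 ≅ Z^9.

The boundary map ∂_1: C_1 → C_0 sends each edge [p,q] (with p < q) to q − p. For instance
  ∂fg = g − f.
As a 7×9 matrix over Z this has rank 6, with invariant factors (1,1,1,1,1,1).

From H_k ≅ ker(∂_k) / im(∂_{k+1}) we obtain:

  H_0: rank C_0 − rank ∂_1 = 7 − 6 = 1, and the invariant factors of ∂_1 are all 1, so H_0 = Z.
  H_1: rank ker ∂_1 − rank ∂_2 = (9 − 6) − 0 = 3, and there is no ∂_2, so H_1 = Z^3.

Hence the Betti numbers are b_0 = 1, b_1 = 3.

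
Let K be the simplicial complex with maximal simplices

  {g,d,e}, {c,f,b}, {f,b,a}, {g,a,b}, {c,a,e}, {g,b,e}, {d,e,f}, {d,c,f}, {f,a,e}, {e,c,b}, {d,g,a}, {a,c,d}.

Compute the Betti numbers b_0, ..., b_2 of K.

Fix the vertex order a < b < c < d < e < f < g and write every simplex with vertices in increasing order. Then dim K = 2 and the simplices of K are:

  0-simplices (7): a, b, c, d, e, f, g
  1-simplices (18): ab, ac, ad, ae, af, ag, bc, be, bf, bg, cd, ce, cf, de, df, dg, ef, eg
  2-simplices (12): abf, abg, acd, ace, adg, aef, bce, bcf, beg, cdf, def, deg

giving chain groups C_0 ≅ Z^7, C_1 ≅ Z^18, C_2 ≅ Z^12.

The boundary map ∂_1: C_1 → C_0 maps an edge to its endpoints' difference, ∂[p,q] = q − p. For instance
  ∂ac = c − a.
This gives a 7×18 integer matrix of rank 6; reducing to Smith normal form yields diagonal entries (1,1,1,1,1,1).

The boundary map ∂_2: C_2 → C_1 maps a triangle to the signed sum of its edges. For instance
  ∂abf = bf − af + ab,
  ∂adg = dg − ag + ad.
The 18×12 boundary matrix has rank 12 and Smith normal form diag(1,1,1,1,1,1,1,1,1,1,1,2).

Computing H_k = (kernel of ∂_k) / (image of ∂_{k+1}):

  H_0: rank C_0 − rank ∂_1 = 7 − 6 = 1, and the invariant factors of ∂_1 are all 1, so H_0 ≅ Z.
  H_1: rank ker ∂_1 − rank ∂_2 = (18 − 6) − 12 = 0, and ∂_2 has invariant factor 2 > 1, so H_1 ≅ Z/2.
  H_2: rank ker ∂_2 − rank ∂_3 = (12 − 12) − 0 = 0, and there is no ∂_3, so H_2 ≅ 0.

Hence the Betti numbers are b_0 = 1, b_1 = 0, b_2 = 0.

b_0 = 1, b_1 = 0, b_2 = 0.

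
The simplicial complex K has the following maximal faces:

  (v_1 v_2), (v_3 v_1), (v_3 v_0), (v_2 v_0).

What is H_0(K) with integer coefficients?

Fix the vertex order v_0 < v_1 < v_2 < v_3 and write every simplex with vertices in increasing order. Then dim K = 1 and the simplices of K are:

  0-simplices (4): [v_0], [v_1], [v_2], [v_3]
  1-simplices (4): [v_0,v_2], [v_0,v_3], [v_1,v_2], [v_1,v_3]

Hence C_0 ≅ Z^4, C_1 ≅ Z^4.

∂_1: C_1 → C_0 maps an edge to its endpoints' difference, ∂[p,q] = q − p. For instance
  ∂[v_1,v_2] = [v_2] − [v_1].
This gives a 4×4 integer matrix of rank 3; reducing to Smith normal form yields diagonal entries (1,1,1).

Reading off H_k = ker ∂_k / im ∂_{k+1}:

  H_0: rank C_0 − rank ∂_1 = 4 − 3 = 1, and the invariant factors of ∂_1 are all 1, so H_0 ≅ Z.

H_0 ≅ Z.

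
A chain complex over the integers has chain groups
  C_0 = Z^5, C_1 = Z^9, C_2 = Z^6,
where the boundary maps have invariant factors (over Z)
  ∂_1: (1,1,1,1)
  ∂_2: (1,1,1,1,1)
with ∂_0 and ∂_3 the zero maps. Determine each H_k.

H_0 ≅ Z,  H_1 = 0,  H_2 ≅ Z.

H_0: b_0 = 5 − 0 − 4 = 1; torsion from ∂_1 factors > 1: none. So H_0 ≅ Z.
H_1: b_1 = 9 − 4 − 5 = 0; torsion from ∂_2 factors > 1: none. So H_1 ≅ 0.
H_2: b_2 = 6 − 5 − 0 = 1; torsion from ∂_3 factors > 1: none. So H_2 ≅ Z.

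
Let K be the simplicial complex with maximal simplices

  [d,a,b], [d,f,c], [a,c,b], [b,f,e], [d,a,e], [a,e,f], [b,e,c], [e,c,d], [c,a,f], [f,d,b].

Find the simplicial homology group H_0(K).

H_0 ≅ Z.

Order the vertices as a < b < c < d < e < f. Listing each simplex with vertices in this order, K has dimension 2 with simplices:

  0-simplices (6): a, b, c, d, e, f
  1-simplices (15): ab, ac, ad, ae, af, bc, bd, be, bf, cd, ce, cf, de, df, ef
  2-simplices (10): abc, abd, acf, ade, aef, bce, bdf, bef, cde, cdf

giving chain groups C_0 ≅ Z^6, C_1 ≅ Z^15, C_2 ≅ Z^10.

Boundary ∂_1: C_1 → C_0 maps an edge to its endpoints' difference, ∂[p,q] = q − p.
This gives a 6×15 integer matrix of rank 5; reducing to Smith normal form yields diagonal entries (1,1,1,1,1).

∂_2: C_2 → C_1 sends each 2-simplex [p,q,r] to [q,r] − [p,r] + [p,q]. For instance
  ∂abc = bc − ac + ab,
  ∂bce = ce − be + bc.
The resulting 15×10 matrix has rank 10, and its Smith normal form has invariant factors (1,1,1,1,1,1,1,1,1,2).

Now H_k = ker ∂_k / im ∂_{k+1}, so:

  H_0: rank C_0 − rank ∂_1 = 6 − 5 = 1, and the invariant factors of ∂_1 are all 1, so H_0 ≅ Z.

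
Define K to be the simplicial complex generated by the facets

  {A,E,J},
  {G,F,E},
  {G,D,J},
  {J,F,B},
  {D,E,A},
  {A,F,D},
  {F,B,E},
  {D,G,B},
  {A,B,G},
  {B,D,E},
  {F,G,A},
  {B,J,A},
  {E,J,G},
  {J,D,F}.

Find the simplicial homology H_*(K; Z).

K has 7 vertices, 21 edges, 14 triangles.
rank ∂_0 = 0, rank ∂_1 = 6 ⇒ b_0 = 7 − 0 − 6 = 1; all invariant factors of ∂_1 are 1 so no torsion. So H_0 ≅ Z.
rank ∂_1 = 6, rank ∂_2 = 13 ⇒ b_1 = 21 − 6 − 13 = 2; all invariant factors of ∂_2 are 1 so no torsion. So H_1 ≅ Z^2.
rank ∂_2 = 13, rank ∂_3 = 0 ⇒ b_2 = 14 − 13 − 0 = 1. So H_2 ≅ Z.

H_0 ≅ Z,  H_1 ≅ Z^2,  H_2 ≅ Z.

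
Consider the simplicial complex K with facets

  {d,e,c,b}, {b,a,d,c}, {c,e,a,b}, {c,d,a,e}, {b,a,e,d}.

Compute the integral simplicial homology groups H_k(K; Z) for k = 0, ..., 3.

H_0 ≅ Z,  H_1 = 0,  H_2 = 0,  H_3 ≅ Z.

We work with the vertex ordering a < b < c < d < e. The simplices of K, each written with vertices in increasing order, are:

  0-simplices (5): a, b, c, d, e
  1-simplices (10): ab, ac, ad, ae, bc, bd, be, cd, ce, de
  2-simplices (10): abc, abd, abe, acd, ace, ade, bcd, bce, bde, cde
  3-simplices (5): abcd, abce, abde, acde, bcde

giving chain groups C_0 ≅ Z^5, C_1 ≅ Z^10, C_2 ≅ Z^10, C_3 ≅ Z^5.

The boundary map ∂_1: C_1 → C_0 sends each edge [p,q] (with p < q) to q − p. For instance
  ∂de = e − d.
The 5×10 boundary matrix has rank 4 and Smith normal form diag(1,1,1,1).

The boundary map ∂_2: C_2 → C_1 acts by ∂[p,q,r] = [q,r] − [p,r] + [p,q]. For instance
  ∂bde = de − be + bd,
  ∂abe = be − ae + ab.
This gives a 10×10 integer matrix of rank 6; reducing to Smith normal form yields diagonal entries (1,1,1,1,1,1).

Boundary ∂_3: C_3 → C_2 sends each 3-simplex σ to the alternating sum Σ_i (−1)^i (σ with its i-th vertex removed). For instance
  ∂abce = bce − ace + abe − abc,
  ∂bcde = cde − bde + bce − bcd.
This gives a 10×5 integer matrix of rank 4; reducing to Smith normal form yields diagonal entries (1,1,1,1).

Now H_k = ker ∂_k / im ∂_{k+1}, so:

  H_0: rank C_0 − rank ∂_1 = 5 − 4 = 1, and the invariant factors of ∂_1 are all 1, so H_0 = Z.
  H_1: rank ker ∂_1 − rank ∂_2 = (10 − 4) − 6 = 0, and the invariant factors of ∂_2 are all 1, so H_1 = 0.
  H_2: rank ker ∂_2 − rank ∂_3 = (10 − 6) − 4 = 0, and the invariant factors of ∂_3 are all 1, so H_2 = 0.
  H_3: rank ker ∂_3 − rank ∂_4 = (5 − 4) − 0 = 1, and there is no ∂_4, so H_3 = Z.

(K is a triangulation of the 3-sphere S^3.)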